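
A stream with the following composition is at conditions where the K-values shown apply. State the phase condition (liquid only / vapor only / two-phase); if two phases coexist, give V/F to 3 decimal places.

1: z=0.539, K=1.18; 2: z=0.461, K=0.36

liquid only

ΣzᵢKᵢ = 0.802; Σzᵢ/Kᵢ = 1.737.
Since ΣzᵢKᵢ < 1 the mixture is below its bubble point — single liquid phase.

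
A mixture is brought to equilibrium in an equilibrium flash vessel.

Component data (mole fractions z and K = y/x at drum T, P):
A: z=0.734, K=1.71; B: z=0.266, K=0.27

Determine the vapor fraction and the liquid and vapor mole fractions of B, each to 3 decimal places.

ψ = 0.631, x_B = 0.493, y_B = 0.133

Let ψ = V/F and solve Σ zᵢ(Kᵢ−1)/(1+ψ(Kᵢ−1)) = 0.
Check two-phase: ΣzᵢKᵢ = 1.327 > 1 and Σzᵢ/Kᵢ = 1.414 > 1, so g(0) = 0.327 > 0 and g(1) = -0.414 < 0.
Binary case is linear: z₁(K₁−1)(1+ψ(K₂−1)) + z₂(K₂−1)(1+ψ(K₁−1)) = 0
⇒ ψ = [z₁(K₁−1)+z₂(K₂−1)] / [−(K₁−1)(K₂−1)] = 0.3270/0.5183 = 0.631
Compositions from xᵢ = zᵢ/(1+ψ(Kᵢ−1)), yᵢ = Kᵢxᵢ:
  A: x = 0.507, y = 0.867
  B: x = 0.493, y = 0.133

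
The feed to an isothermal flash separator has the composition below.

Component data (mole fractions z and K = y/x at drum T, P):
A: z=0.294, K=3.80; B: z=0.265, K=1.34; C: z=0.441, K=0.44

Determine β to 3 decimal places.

Let β = V/F and solve Σ zᵢ(Kᵢ−1)/(1+β(Kᵢ−1)) = 0.
g(0) = ΣzᵢKᵢ − 1 = 0.666 and g(1) = 1 − Σzᵢ/Kᵢ = -0.277, so a root lies in (0, 1).
Iterate (Newton) starting at β = 0.48:
  β = 0.480: g = 0.0909, g' = -0.701 → β = 0.610
  β = 0.610: g = 0.0037, g' = -0.654 → β = 0.615
Converged at β = 0.615.

β = 0.615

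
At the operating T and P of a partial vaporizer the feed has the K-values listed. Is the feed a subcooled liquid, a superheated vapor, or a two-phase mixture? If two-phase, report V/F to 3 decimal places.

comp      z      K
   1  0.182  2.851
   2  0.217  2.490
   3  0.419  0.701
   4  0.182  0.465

two-phase, V/F = 0.679

ΣzᵢKᵢ = 1.438; Σzᵢ/Kᵢ = 1.140.
Both exceed 1, so a two-phase solution exists.
Let ψ = V/F and solve Σ zᵢ(Kᵢ−1)/(1+ψ(Kᵢ−1)) = 0.
Newton–Raphson from ψ = 0.5:
  ψ = 0.500: g = 0.0800, g' = -0.475 → ψ = 0.668
  ψ = 0.668: g = 0.0045, g' = -0.430 → ψ = 0.679
Converged at ψ = 0.679.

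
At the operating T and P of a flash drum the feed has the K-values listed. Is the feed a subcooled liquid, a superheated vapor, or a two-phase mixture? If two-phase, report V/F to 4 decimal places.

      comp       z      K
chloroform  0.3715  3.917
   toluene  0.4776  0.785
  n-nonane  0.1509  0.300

ΣzᵢKᵢ = 1.8754; Σzᵢ/Kᵢ = 1.2063.
Both exceed 1, so a two-phase solution exists.
Rachford–Rice: g(ψ) = Σ zᵢ(Kᵢ−1)/(1+ψ(Kᵢ−1)) = 0.
Iterate (Newton) starting at ψ = 0.5:
  ψ = 0.5000: g = 0.16322, g' = -0.7257 → ψ = 0.7249
  ψ = 0.7249: g = 0.01184, g' = -0.6616 → ψ = 0.7428
  ψ = 0.7428: g = -0.00005, g' = -0.6674 → ψ = 0.7427
Converged at ψ = 0.7427.

two-phase, V/F = 0.7427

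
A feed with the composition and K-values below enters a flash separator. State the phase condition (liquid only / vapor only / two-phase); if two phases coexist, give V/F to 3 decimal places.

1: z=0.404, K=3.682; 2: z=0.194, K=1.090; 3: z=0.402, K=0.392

two-phase, V/F = 0.659

ΣzᵢKᵢ = 1.857; Σzᵢ/Kᵢ = 1.313.
Both exceed 1, so a two-phase solution exists.
Material balance + equilibrium reduce to Σ zᵢ(Kᵢ−1)/(1+ψ(Kᵢ−1)) = 0.
Newton iteration, ψ⁰ = 0.5:
  ψ = 0.500: g = 0.1284, g' = -0.838 → ψ = 0.653
  ψ = 0.653: g = 0.0049, g' = -0.794 → ψ = 0.659
Converged at ψ = 0.659.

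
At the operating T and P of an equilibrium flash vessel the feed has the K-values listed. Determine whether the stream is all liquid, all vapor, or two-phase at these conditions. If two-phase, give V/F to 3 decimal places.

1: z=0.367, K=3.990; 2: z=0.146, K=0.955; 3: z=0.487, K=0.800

ΣzᵢKᵢ = 1.993; Σzᵢ/Kᵢ = 0.854.
Since Σzᵢ/Kᵢ < 1 the mixture is above its dew point — single vapor phase.

all vapor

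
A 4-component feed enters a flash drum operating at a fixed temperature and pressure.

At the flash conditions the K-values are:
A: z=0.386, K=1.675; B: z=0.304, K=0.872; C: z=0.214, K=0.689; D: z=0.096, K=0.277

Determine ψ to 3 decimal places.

ψ = 0.360

Let ψ = V/F and solve Σ zᵢ(Kᵢ−1)/(1+ψ(Kᵢ−1)) = 0.
Feasibility: ΣzᵢKᵢ = 1.086, Σzᵢ/Kᵢ = 1.236 — both > 1, two phases present.
Iterate (Newton) starting at ψ = 0.65:
  ψ = 0.650: g = -0.0757, g' = -0.302 → ψ = 0.399
  ψ = 0.399: g = -0.0093, g' = -0.241 → ψ = 0.361
  ψ = 0.361: g = -0.0001, g' = -0.237 → ψ = 0.360
Converged at ψ = 0.360.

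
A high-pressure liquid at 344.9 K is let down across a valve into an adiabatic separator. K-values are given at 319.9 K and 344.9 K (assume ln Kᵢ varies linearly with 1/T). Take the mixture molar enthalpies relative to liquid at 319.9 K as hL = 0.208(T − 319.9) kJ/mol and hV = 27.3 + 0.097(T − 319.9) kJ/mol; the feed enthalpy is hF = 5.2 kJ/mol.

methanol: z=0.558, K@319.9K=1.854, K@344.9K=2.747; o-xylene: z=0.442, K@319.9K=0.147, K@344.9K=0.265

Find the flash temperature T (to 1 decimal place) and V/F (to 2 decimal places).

T = 321.8 K, V/F = 0.18

Adiabatic flash: solve Rachford–Rice at each trial T, then check hF = ψ·hV(T) + (1−ψ)·hL(T).
  T = 319.9 K: K = (1.854, 0.147), RR gives ψ = 0.137, H_out = 3.729 kJ/mol
  T = 344.9 K: K = (2.747, 0.265), RR gives ψ = 0.506, H_out = 17.614 kJ/mol
  T = 332.4 K: K = (2.273, 0.200), RR gives ψ = 0.350, H_out = 11.671 kJ/mol
  T = 326.1 K: K = (2.055, 0.172), RR gives ψ = 0.255, H_out = 8.069 kJ/mol
  T = 323.0 K: K = (1.953, 0.159), RR gives ψ = 0.200, H_out = 6.027 kJ/mol
  T = 321.4 K: K = (1.902, 0.153), RR gives ψ = 0.168, H_out = 4.878 kJ/mol
Linear interpolation between T = 321.4 (H_out = 4.878) and T = 323.0 (H_out = 6.027) on hF = 5.2 gives T ≈ 321.8 K, at which ψ = 0.18.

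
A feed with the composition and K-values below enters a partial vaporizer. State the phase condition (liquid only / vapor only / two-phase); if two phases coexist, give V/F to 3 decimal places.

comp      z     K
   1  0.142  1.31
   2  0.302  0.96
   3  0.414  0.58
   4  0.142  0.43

liquid only

ΣzᵢKᵢ = 0.777; Σzᵢ/Kᵢ = 1.467.
Since ΣzᵢKᵢ < 1 the mixture is below its bubble point — single liquid phase.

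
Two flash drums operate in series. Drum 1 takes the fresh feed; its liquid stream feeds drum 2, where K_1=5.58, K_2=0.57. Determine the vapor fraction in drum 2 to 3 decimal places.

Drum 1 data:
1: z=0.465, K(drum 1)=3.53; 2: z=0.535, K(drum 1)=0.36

Drum 1:
Rachford–Rice: g(ψ₁) = Σ zᵢ(Kᵢ−1)/(1+ψ₁(Kᵢ−1)) = 0.
g(0) = ΣzᵢKᵢ − 1 = 0.834 and g(1) = 1 − Σzᵢ/Kᵢ = -0.618, so a root lies in (0, 1).
Binary case is linear: z₁(K₁−1)(1+ψ₁(K₂−1)) + z₂(K₂−1)(1+ψ₁(K₁−1)) = 0
⇒ ψ₁ = [z₁(K₁−1)+z₂(K₂−1)] / [−(K₁−1)(K₂−1)] = 0.8340/1.6192 = 0.515
Drum-1 compositions:
  1: x = 0.202, y = 0.713
  2: x = 0.798, y = 0.287
Drum-2 feed = drum-1 liquid: z₂ = (0.2019, 0.7981).
Drum 2:
Let ψ₂ = V/F and solve Σ zᵢ(Kᵢ−1)/(1+ψ₂(Kᵢ−1)) = 0.
Feasibility: ΣzᵢKᵢ = 1.581, Σzᵢ/Kᵢ = 1.436 — both > 1, two phases present.
Newton–Raphson from ψ₂ = 0.6:
  ψ₂ = 0.600: g = -0.2158, g' = -0.570 → ψ₂ = 0.221
  ψ₂ = 0.221: g = 0.0802, g' = -1.226 → ψ₂ = 0.287
  ψ₂ = 0.287: g = 0.0085, g' = -0.984 → ψ₂ = 0.295
Converged at ψ₂ = 0.295.
  1: x = 0.086, y = 0.479
  2: x = 0.914, y = 0.521

V/F (drum 2) = 0.295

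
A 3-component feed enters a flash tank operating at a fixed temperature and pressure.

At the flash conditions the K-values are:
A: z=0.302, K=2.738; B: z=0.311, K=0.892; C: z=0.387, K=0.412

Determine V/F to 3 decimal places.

Rachford–Rice: g(V/F) = Σ zᵢ(Kᵢ−1)/(1+V/F(Kᵢ−1)) = 0.
Check two-phase: ΣzᵢKᵢ = 1.264 > 1 and Σzᵢ/Kᵢ = 1.398 > 1, so g(0) = 0.264 > 0 and g(1) = -0.398 < 0.
Iterate (Newton) starting at V/F = 0.5:
  V/F = 0.500: g = -0.0770, g' = -0.534 → V/F = 0.356
  V/F = 0.356: g = 0.0017, g' = -0.566 → V/F = 0.359
Converged at V/F = 0.359.

V/F = 0.359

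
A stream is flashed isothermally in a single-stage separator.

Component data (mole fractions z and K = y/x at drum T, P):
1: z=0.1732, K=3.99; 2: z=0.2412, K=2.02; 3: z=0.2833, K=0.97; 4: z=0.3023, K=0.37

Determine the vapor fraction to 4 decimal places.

Let ψ = V/F and solve Σ zᵢ(Kᵢ−1)/(1+ψ(Kᵢ−1)) = 0.
Check two-phase: ΣzᵢKᵢ = 1.5649 > 1 and Σzᵢ/Kᵢ = 1.2719 > 1, so g(0) = 0.5649 > 0 and g(1) = -0.2719 < 0.
Newton–Raphson from ψ = 0.5:
  ψ = 0.5000: g = 0.08384, g' = -0.6148 → ψ = 0.6364
  ψ = 0.6364: g = 0.00103, g' = -0.6106 → ψ = 0.6381
Converged at ψ = 0.6381.

ψ = 0.6381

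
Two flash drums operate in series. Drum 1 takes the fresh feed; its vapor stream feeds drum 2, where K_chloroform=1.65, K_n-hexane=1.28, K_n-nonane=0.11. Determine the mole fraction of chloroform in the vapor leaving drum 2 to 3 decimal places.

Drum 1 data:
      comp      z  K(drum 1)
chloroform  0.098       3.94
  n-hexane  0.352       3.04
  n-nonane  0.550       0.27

y_chloroform (drum 2) = 0.252

Drum 1:
Newton–Raphson from ψ₁ = 0.36:
  ψ₁ = 0.360: g = 0.0094, g' = -1.226 → ψ₁ = 0.368
Converged at ψ₁ = 0.368.
Drum-1 compositions:
  chloroform: x = 0.047, y = 0.186
  n-hexane: x = 0.201, y = 0.611
  n-nonane: x = 0.752, y = 0.203
Drum-2 feed = drum-1 vapor: z₂ = (0.1856, 0.6115, 0.2030).
Drum 2:
Newton–Raphson from ψ₂ = 0.5:
  ψ₂ = 0.500: g = -0.0843, g' = -0.604 → ψ₂ = 0.360
  ψ₂ = 0.360: g = -0.0127, g' = -0.439 → ψ₂ = 0.331
Converged at ψ₂ = 0.331.
  chloroform: x = 0.153, y = 0.252
  n-hexane: x = 0.560, y = 0.716
  n-nonane: x = 0.288, y = 0.032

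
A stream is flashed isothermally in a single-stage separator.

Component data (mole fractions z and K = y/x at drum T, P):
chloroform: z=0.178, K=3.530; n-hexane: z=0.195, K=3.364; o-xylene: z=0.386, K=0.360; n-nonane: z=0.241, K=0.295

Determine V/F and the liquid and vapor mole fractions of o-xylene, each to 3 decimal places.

V/F = 0.304, x_o-xylene = 0.479, y_o-xylene = 0.173

Material balance + equilibrium reduce to Σ zᵢ(Kᵢ−1)/(1+V/F(Kᵢ−1)) = 0.
g(0) = ΣzᵢKᵢ − 1 = 0.494 and g(1) = 1 − Σzᵢ/Kᵢ = -0.998, so a root lies in (0, 1).
Newton–Raphson from V/F = 0.5:
  V/F = 0.500: g = -0.2156, g' = -1.079 → V/F = 0.300
  V/F = 0.300: g = 0.0044, g' = -1.176 → V/F = 0.304
Converged at V/F = 0.304.
Compositions from xᵢ = zᵢ/(1+V/F(Kᵢ−1)), yᵢ = Kᵢxᵢ:
  chloroform: x = 0.101, y = 0.355
  n-hexane: x = 0.113, y = 0.382
  o-xylene: x = 0.479, y = 0.173
  n-nonane: x = 0.307, y = 0.090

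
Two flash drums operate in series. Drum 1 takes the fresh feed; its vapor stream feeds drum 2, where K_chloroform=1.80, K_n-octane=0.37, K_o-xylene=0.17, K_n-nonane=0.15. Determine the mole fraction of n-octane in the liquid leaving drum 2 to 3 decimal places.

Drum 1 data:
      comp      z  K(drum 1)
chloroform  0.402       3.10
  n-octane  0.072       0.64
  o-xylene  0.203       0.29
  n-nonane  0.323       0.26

Drum 1:
Newton–Raphson from ψ₁ = 0.5:
  ψ₁ = 0.500: g = -0.2227, g' = -1.127 → ψ₁ = 0.302
  ψ₁ = 0.302: g = -0.0043, g' = -1.134 → ψ₁ = 0.299
Converged at ψ₁ = 0.299.
Drum-1 compositions:
  chloroform: x = 0.247, y = 0.766
  n-octane: x = 0.081, y = 0.052
  o-xylene: x = 0.258, y = 0.075
  n-nonane: x = 0.415, y = 0.108
Drum-2 feed = drum-1 vapor: z₂ = (0.7658, 0.0516, 0.0747, 0.1078).
Drum 2:
Newton iteration, ψ₂⁰ = 0.62:
  ψ₂ = 0.620: g = 0.0347, g' = -0.841 → ψ₂ = 0.661
  ψ₂ = 0.661: g = -0.0017, g' = -0.929 → ψ₂ = 0.659
Converged at ψ₂ = 0.659.
  chloroform: x = 0.501, y = 0.902
  n-octane: x = 0.088, y = 0.033
  o-xylene: x = 0.165, y = 0.028
  n-nonane: x = 0.245, y = 0.037

x_n-octane (drum 2) = 0.088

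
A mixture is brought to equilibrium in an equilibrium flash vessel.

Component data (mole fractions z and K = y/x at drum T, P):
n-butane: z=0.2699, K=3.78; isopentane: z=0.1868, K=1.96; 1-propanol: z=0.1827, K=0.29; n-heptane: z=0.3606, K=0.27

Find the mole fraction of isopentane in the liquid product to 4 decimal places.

x_isopentane = 0.1409

Material balance + equilibrium reduce to Σ zᵢ(Kᵢ−1)/(1+ψ(Kᵢ−1)) = 0.
Check two-phase: ΣzᵢKᵢ = 1.5367 > 1 and Σzᵢ/Kᵢ = 2.1323 > 1, so g(0) = 0.5367 > 0 and g(1) = -1.1323 < 0.
Newton–Raphson from ψ = 0.38:
  ψ = 0.3800: g = -0.04567, g' = -1.1264 → ψ = 0.3395
  ψ = 0.3395: g = 0.00042, g' = -1.1496 → ψ = 0.3398
Converged at ψ = 0.3398.
Compositions from xᵢ = zᵢ/(1+ψ(Kᵢ−1)), yᵢ = Kᵢxᵢ:
  n-butane: x = 0.1388, y = 0.5246
  isopentane: x = 0.1409, y = 0.2761
  1-propanol: x = 0.2408, y = 0.0698
  n-heptane: x = 0.4796, y = 0.1295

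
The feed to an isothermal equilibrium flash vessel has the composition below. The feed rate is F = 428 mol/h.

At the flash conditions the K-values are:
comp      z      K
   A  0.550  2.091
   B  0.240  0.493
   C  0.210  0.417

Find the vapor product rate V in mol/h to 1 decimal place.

V = 256.4 mol/h

Newton–Raphson from ψ = 0.5:
  ψ = 0.500: g = 0.0525, g' = -0.527 → ψ = 0.600
  ψ = 0.600: g = -0.0003, g' = -0.535 → ψ = 0.599
Converged at ψ = 0.599.
Then V = ψ·F = 0.5990·428 = 256.4 mol/h and L = F − V = 171.6 mol/h.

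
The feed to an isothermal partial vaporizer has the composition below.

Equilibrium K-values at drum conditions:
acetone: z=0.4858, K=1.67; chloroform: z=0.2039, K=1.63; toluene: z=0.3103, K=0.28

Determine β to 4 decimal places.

β = 0.4864

Let β = V/F and solve Σ zᵢ(Kᵢ−1)/(1+β(Kᵢ−1)) = 0.
g(0) = ΣzᵢKᵢ − 1 = 0.2305 and g(1) = 1 − Σzᵢ/Kᵢ = -0.5242, so a root lies in (0, 1).
Iterate (Newton) starting at β = 0.5:
  β = 0.5000: g = -0.00759, g' = -0.5619 → β = 0.4865
  β = 0.4865: g = -0.00006, g' = -0.5525 → β = 0.4864
Converged at β = 0.4864.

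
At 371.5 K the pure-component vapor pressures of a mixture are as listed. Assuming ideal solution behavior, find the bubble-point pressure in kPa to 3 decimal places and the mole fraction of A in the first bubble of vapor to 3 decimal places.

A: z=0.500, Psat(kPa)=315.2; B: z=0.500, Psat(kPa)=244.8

Pbub = 280.000 kPa, y_A = 0.563

At the bubble point ψ → 0, so ΣzᵢKᵢ = 1 with Kᵢ = Pᵢˢᵃᵗ/P ⇒ P = ΣzᵢPᵢˢᵃᵗ.
P = 0.500·315.2 + 0.500·244.8 = 280.000 kPa
yᵢ = zᵢPᵢˢᵃᵗ/P ⇒ y_A = 0.500·315.2/280.000 = 0.563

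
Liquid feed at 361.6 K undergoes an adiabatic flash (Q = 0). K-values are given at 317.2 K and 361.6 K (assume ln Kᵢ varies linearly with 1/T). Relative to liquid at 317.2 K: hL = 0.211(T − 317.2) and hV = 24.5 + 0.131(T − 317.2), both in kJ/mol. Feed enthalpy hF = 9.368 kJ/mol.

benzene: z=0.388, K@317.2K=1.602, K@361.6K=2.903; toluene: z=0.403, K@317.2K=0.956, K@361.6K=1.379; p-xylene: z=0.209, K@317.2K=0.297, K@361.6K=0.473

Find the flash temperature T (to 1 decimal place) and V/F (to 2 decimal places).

T = 319.4 K, V/F = 0.37

Adiabatic flash: solve Rachford–Rice at each trial T, then check hF = ψ·hV(T) + (1−ψ)·hL(T).
  T = 317.2 K: K = (1.602, 0.956, 0.297), RR gives ψ = 0.276, H_out = 6.767 kJ/mol
  T = 361.6 K: K = (2.903, 1.379, 0.473), RR gives ψ = 1.000, H_out = 30.316 kJ/mol
  T = 339.4 K: K = (2.199, 1.162, 0.381), RR gives ψ = 0.878, H_out = 24.634 kJ/mol
  T = 328.3 K: K = (1.887, 1.057, 0.338), RR gives ψ = 0.644, H_out = 17.544 kJ/mol
  T = 322.8 K: K = (1.742, 1.007, 0.317), RR gives ψ = 0.488, H_out = 12.929 kJ/mol
  T = 320.0 K: K = (1.671, 0.981, 0.307), RR gives ψ = 0.391, H_out = 10.087 kJ/mol
  T = 318.6 K: K = (1.636, 0.969, 0.302), RR gives ψ = 0.336, H_out = 8.496 kJ/mol
Linear interpolation between T = 318.6 (H_out = 8.496) and T = 320.0 (H_out = 10.087) on hF = 9.368 gives T ≈ 319.4 K, at which ψ = 0.37.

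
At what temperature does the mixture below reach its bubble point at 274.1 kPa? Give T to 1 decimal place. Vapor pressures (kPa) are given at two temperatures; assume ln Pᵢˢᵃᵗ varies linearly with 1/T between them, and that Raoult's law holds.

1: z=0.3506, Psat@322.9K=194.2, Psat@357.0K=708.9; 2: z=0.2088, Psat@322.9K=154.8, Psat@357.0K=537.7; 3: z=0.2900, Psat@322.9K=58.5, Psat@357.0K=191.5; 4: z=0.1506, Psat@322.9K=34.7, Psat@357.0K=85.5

T = 344.0 K

Bubble-point temperature: ΣzᵢPᵢˢᵃᵗ(T) = P. Interpolate ln Pᵢˢᵃᵗ = aᵢ + bᵢ/T.
  T = 322.9 K: ΣzᵢPᵢˢᵃᵗ = 122.60 kPa
  T = 357.0 K: ΣzᵢPᵢˢᵃᵗ = 429.22 kPa
  T = 339.9 K: ΣzᵢPᵢˢᵃᵗ = 236.11 kPa
  T = 348.4 K: ΣzᵢPᵢˢᵃᵗ = 320.08 kPa
  T = 344.1 K: ΣzᵢPᵢˢᵃᵗ = 274.92 kPa
  T = 342.0 K: ΣzᵢPᵢˢᵃᵗ = 254.89 kPa
Interpolating between 342.0 K and 344.1 K gives T ≈ 344.0 K.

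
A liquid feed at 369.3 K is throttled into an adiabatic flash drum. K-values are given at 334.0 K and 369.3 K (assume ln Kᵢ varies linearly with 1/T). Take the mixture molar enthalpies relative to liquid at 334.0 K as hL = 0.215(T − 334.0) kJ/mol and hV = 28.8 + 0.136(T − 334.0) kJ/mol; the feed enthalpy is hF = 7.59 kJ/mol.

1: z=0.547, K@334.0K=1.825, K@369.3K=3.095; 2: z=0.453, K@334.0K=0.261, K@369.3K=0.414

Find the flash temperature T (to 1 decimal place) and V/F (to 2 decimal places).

Adiabatic flash: solve Rachford–Rice at each trial T, then check hF = ψ·hV(T) + (1−ψ)·hL(T).
  T = 334.0 K: K = (1.825, 0.261), RR gives ψ = 0.191, H_out = 5.504 kJ/mol
  T = 369.3 K: K = (3.095, 0.414), RR gives ψ = 0.717, H_out = 26.245 kJ/mol
  T = 351.6 K: K = (2.407, 0.332), RR gives ψ = 0.497, H_out = 17.412 kJ/mol
  T = 342.8 K: K = (2.103, 0.295), RR gives ψ = 0.366, H_out = 12.170 kJ/mol
  T = 338.4 K: K = (1.961, 0.278), RR gives ψ = 0.286, H_out = 9.087 kJ/mol
  T = 336.2 K: K = (1.892, 0.269), RR gives ψ = 0.241, H_out = 7.370 kJ/mol
Linear interpolation between T = 336.2 (H_out = 7.370) and T = 338.4 (H_out = 9.087) on hF = 7.59 gives T ≈ 336.5 K, at which ψ = 0.25.

T = 336.5 K, V/F = 0.25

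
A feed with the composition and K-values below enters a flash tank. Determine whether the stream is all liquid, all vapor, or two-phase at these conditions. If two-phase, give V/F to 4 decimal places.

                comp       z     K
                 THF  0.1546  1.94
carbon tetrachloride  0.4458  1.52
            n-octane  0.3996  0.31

two-phase, V/F = 0.2274

ΣzᵢKᵢ = 1.1014; Σzᵢ/Kᵢ = 1.6620.
Both exceed 1, so a two-phase solution exists.
Newton–Raphson from ψ = 0.5:
  ψ = 0.5000: g = -0.13811, g' = -0.5826 → ψ = 0.2629
  ψ = 0.2629: g = -0.01638, g' = -0.4650 → ψ = 0.2277
  ψ = 0.2277: g = -0.00015, g' = -0.4568 → ψ = 0.2274
Converged at ψ = 0.2274.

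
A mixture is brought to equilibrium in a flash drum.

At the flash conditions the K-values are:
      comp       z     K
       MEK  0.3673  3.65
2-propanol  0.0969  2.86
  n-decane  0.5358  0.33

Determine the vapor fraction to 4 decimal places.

ψ = 0.4750

Rachford–Rice: g(ψ) = Σ zᵢ(Kᵢ−1)/(1+ψ(Kᵢ−1)) = 0.
g(0) = ΣzᵢKᵢ − 1 = 0.7946 and g(1) = 1 − Σzᵢ/Kᵢ = -0.7581, so a root lies in (0, 1).
Iterate (Newton) starting at ψ = 0.62:
  ψ = 0.6200: g = -0.16209, g' = -1.1453 → ψ = 0.4785
  ψ = 0.4785: g = -0.00383, g' = -1.1164 → ψ = 0.4750
Converged at ψ = 0.4750.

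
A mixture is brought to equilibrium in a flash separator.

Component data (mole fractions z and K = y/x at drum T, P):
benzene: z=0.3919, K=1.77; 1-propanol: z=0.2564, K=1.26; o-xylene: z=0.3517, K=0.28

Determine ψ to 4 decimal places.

Rachford–Rice: g(ψ) = Σ zᵢ(Kᵢ−1)/(1+ψ(Kᵢ−1)) = 0.
g(0) = ΣzᵢKᵢ − 1 = 0.1152 and g(1) = 1 − Σzᵢ/Kᵢ = -0.6810, so a root lies in (0, 1).
Iterate (Newton) starting at ψ = 0.5:
  ψ = 0.5000: g = -0.11879, g' = -0.5798 → ψ = 0.2951
  ψ = 0.2951: g = -0.01375, g' = -0.4632 → ψ = 0.2654
  ψ = 0.2654: g = -0.00014, g' = -0.4540 → ψ = 0.2651
Converged at ψ = 0.2651.

ψ = 0.2651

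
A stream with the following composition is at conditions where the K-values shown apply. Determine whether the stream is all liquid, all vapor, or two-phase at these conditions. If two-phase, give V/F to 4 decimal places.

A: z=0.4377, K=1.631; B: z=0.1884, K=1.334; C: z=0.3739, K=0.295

two-phase, V/F = 0.1935

ΣzᵢKᵢ = 1.0755; Σzᵢ/Kᵢ = 1.6770.
Both exceed 1, so a two-phase solution exists.
Newton iteration, ψ⁰ = 0.5:
  ψ = 0.5000: g = -0.14323, g' = -0.5594 → ψ = 0.2439
  ψ = 0.2439: g = -0.02082, g' = -0.4199 → ψ = 0.1944
  ψ = 0.1944: g = -0.00035, g' = -0.4063 → ψ = 0.1935
Converged at ψ = 0.1935.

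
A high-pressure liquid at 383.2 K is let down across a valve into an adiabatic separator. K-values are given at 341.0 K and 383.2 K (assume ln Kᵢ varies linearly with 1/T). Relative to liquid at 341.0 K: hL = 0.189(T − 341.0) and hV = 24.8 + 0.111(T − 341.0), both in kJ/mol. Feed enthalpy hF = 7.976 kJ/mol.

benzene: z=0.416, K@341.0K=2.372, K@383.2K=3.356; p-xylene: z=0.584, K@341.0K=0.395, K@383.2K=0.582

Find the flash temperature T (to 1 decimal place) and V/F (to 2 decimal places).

T = 344.3 K, V/F = 0.30

Adiabatic flash: solve Rachford–Rice at each trial T, then check hF = ψ·hV(T) + (1−ψ)·hL(T).
  T = 341.0 K: K = (2.372, 0.395), RR gives ψ = 0.262, H_out = 6.496 kJ/mol
  T = 383.2 K: K = (3.356, 0.582), RR gives ψ = 0.747, H_out = 24.050 kJ/mol
  T = 362.1 K: K = (2.850, 0.485), RR gives ψ = 0.492, H_out = 15.379 kJ/mol
  T = 351.6 K: K = (2.608, 0.439), RR gives ψ = 0.379, H_out = 11.083 kJ/mol
  T = 346.3 K: K = (2.489, 0.417), RR gives ψ = 0.321, H_out = 8.835 kJ/mol
  T = 343.6 K: K = (2.429, 0.406), RR gives ψ = 0.291, H_out = 7.657 kJ/mol
  T = 345.0 K: K = (2.460, 0.411), RR gives ψ = 0.307, H_out = 8.271 kJ/mol
Linear interpolation between T = 343.6 (H_out = 7.657) and T = 345.0 (H_out = 8.271) on hF = 7.976 gives T ≈ 344.3 K, at which ψ = 0.30.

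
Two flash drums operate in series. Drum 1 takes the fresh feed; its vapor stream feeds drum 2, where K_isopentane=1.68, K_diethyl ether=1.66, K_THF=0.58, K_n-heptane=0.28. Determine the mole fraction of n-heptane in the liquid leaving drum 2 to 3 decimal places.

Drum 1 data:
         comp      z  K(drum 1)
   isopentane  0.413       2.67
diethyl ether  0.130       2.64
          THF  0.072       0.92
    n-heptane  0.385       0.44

Drum 1:
Rachford–Rice: g(ψ₁) = Σ zᵢ(Kᵢ−1)/(1+ψ₁(Kᵢ−1)) = 0.
Feasibility: ΣzᵢKᵢ = 1.682, Σzᵢ/Kᵢ = 1.157 — both > 1, two phases present.
Iterate (Newton) starting at ψ₁ = 0.56:
  ψ₁ = 0.560: g = 0.1474, g' = -0.659 → ψ₁ = 0.784
  ψ₁ = 0.784: g = 0.0017, g' = -0.667 → ψ₁ = 0.786
Converged at ψ₁ = 0.786.
Drum-1 compositions:
  isopentane: x = 0.179, y = 0.477
  diethyl ether: x = 0.057, y = 0.150
  THF: x = 0.077, y = 0.071
  n-heptane: x = 0.688, y = 0.303
Drum-2 feed = drum-1 vapor: z₂ = (0.4768, 0.1499, 0.0707, 0.3026).
Drum 2:
Material balance + equilibrium reduce to Σ zᵢ(Kᵢ−1)/(1+ψ₂(Kᵢ−1)) = 0.
g(0) = ΣzᵢKᵢ − 1 = 0.176 and g(1) = 1 − Σzᵢ/Kᵢ = -0.577, so a root lies in (0, 1).
Iterate (Newton) starting at ψ₂ = 0.5:
  ψ₂ = 0.500: g = -0.0617, g' = -0.563 → ψ₂ = 0.390
  ψ₂ = 0.390: g = -0.0037, g' = -0.500 → ψ₂ = 0.383
Converged at ψ₂ = 0.383.
  isopentane: x = 0.378, y = 0.636
  diethyl ether: x = 0.120, y = 0.199
  THF: x = 0.084, y = 0.049
  n-heptane: x = 0.418, y = 0.117

x_n-heptane (drum 2) = 0.418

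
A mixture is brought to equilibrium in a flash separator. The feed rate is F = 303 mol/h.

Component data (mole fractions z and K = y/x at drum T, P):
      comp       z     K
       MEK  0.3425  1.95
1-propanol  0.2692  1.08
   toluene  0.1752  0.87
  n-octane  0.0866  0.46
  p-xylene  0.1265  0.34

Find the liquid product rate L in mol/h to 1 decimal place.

Rachford–Rice: g(β) = Σ zᵢ(Kᵢ−1)/(1+β(Kᵢ−1)) = 0.
Check two-phase: ΣzᵢKᵢ = 1.1939 > 1 and Σzᵢ/Kᵢ = 1.1866 > 1, so g(0) = 0.1939 > 0 and g(1) = -0.1866 < 0.
Newton–Raphson from β = 0.5:
  β = 0.5000: g = 0.02827, g' = -0.3172 → β = 0.5891
  β = 0.5891: g = -0.00067, g' = -0.3339 → β = 0.5871
Converged at β = 0.5871.
Then V = β·F = 0.5871·303 = 177.9 mol/h and L = F − V = 125.1 mol/h.

L = 125.1 mol/h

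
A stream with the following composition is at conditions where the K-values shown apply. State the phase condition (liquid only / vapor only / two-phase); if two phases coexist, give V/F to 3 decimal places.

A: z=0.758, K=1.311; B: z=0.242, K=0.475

ΣzᵢKᵢ = 1.109; Σzᵢ/Kᵢ = 1.088.
Both exceed 1, so a two-phase solution exists.
Newton–Raphson from ψ = 0.41:
  ψ = 0.410: g = 0.0472, g' = -0.166 → ψ = 0.694
  ψ = 0.694: g = -0.0060, g' = -0.215 → ψ = 0.666
Converged at ψ = 0.666.

two-phase, V/F = 0.666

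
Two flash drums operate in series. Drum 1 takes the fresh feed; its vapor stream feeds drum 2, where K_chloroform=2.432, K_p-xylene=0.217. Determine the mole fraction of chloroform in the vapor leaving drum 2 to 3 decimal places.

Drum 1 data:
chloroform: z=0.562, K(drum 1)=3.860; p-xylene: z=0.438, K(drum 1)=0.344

y_chloroform (drum 2) = 0.860

Drum 1:
Binary case is linear: z₁(K₁−1)(1+ψ₁(K₂−1)) + z₂(K₂−1)(1+ψ₁(K₁−1)) = 0
⇒ ψ₁ = [z₁(K₁−1)+z₂(K₂−1)] / [−(K₁−1)(K₂−1)] = 1.3200/1.8762 = 0.704
Drum-1 compositions:
  chloroform: x = 0.187, y = 0.720
  p-xylene: x = 0.813, y = 0.280
Drum-2 feed = drum-1 vapor: z₂ = (0.7202, 0.2798).
Drum 2:
Newton iteration, ψ₂⁰ = 0.5:
  ψ₂ = 0.500: g = 0.2409, g' = -0.965 → ψ₂ = 0.750
  ψ₂ = 0.750: g = -0.0332, g' = -1.349 → ψ₂ = 0.725
  ψ₂ = 0.725: g = -0.0010, g' = -1.274 → ψ₂ = 0.724
Converged at ψ₂ = 0.724.
  chloroform: x = 0.353, y = 0.860
  p-xylene: x = 0.647, y = 0.140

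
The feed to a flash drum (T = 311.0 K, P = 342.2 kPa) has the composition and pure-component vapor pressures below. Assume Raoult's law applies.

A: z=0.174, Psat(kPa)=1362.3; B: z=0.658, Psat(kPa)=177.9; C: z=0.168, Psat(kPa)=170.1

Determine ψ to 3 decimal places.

ψ = 0.082

Raoult's law: Kᵢ = Pᵢˢᵃᵗ/P = Pᵢˢᵃᵗ/342.2.
  K_A = 1362.3/342.2 = 3.98101, K_B = 177.9/342.2 = 0.51987, K_C = 170.1/342.2 = 0.49708
Rachford–Rice: g(ψ) = Σ zᵢ(Kᵢ−1)/(1+ψ(Kᵢ−1)) = 0.
Feasibility: ΣzᵢKᵢ = 1.118, Σzᵢ/Kᵢ = 1.647 — both > 1, two phases present.
Iterate (Newton) starting at ψ = 0.35:
  ψ = 0.350: g = -0.2284, g' = -0.652 → ψ = 0.000
  ψ = 0.000: g = 0.1183, g' = -1.740 → ψ = 0.068
  ψ = 0.068: g = 0.0173, g' = -1.277 → ψ = 0.081
  ψ = 0.081: g = 0.0004, g' = -1.211 → ψ = 0.082
Converged at ψ = 0.082.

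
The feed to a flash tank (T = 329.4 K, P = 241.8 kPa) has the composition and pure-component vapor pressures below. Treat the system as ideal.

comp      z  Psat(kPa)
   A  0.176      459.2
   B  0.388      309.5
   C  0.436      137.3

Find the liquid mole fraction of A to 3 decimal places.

Raoult's law: Kᵢ = Pᵢˢᵃᵗ/P = Pᵢˢᵃᵗ/241.8.
  K_A = 459.2/241.8 = 1.89909, K_B = 309.5/241.8 = 1.27998, K_C = 137.3/241.8 = 0.56782
Material balance + equilibrium reduce to Σ zᵢ(Kᵢ−1)/(1+β(Kᵢ−1)) = 0.
Feasibility: ΣzᵢKᵢ = 1.078, Σzᵢ/Kᵢ = 1.164 — both > 1, two phases present.
Iterate (Newton) starting at β = 0.5:
  β = 0.500: g = -0.0359, g' = -0.224 → β = 0.339
  β = 0.339: g = -0.0004, g' = -0.221 → β = 0.338
Converged at β = 0.338.
Compositions from xᵢ = zᵢ/(1+β(Kᵢ−1)), yᵢ = Kᵢxᵢ:
  A: x = 0.135, y = 0.256
  B: x = 0.354, y = 0.454
  C: x = 0.511, y = 0.290

x_A = 0.135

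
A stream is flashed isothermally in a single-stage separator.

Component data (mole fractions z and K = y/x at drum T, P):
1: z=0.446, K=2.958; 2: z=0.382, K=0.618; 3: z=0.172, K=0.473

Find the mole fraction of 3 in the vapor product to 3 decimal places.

Newton–Raphson from V/F = 0.68:
  V/F = 0.680: g = 0.0362, g' = -0.532 → V/F = 0.748
  V/F = 0.748: g = 0.0004, g' = -0.521 → V/F = 0.749
Converged at V/F = 0.749.
Compositions from xᵢ = zᵢ/(1+V/F(Kᵢ−1)), yᵢ = Kᵢxᵢ:
  1: x = 0.181, y = 0.535
  2: x = 0.535, y = 0.331
  3: x = 0.284, y = 0.134

y_3 = 0.134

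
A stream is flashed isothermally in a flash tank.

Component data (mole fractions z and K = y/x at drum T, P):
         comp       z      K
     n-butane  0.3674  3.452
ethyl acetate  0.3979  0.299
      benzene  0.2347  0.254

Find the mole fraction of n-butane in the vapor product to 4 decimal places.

y_n-butane = 0.7817

Newton–Raphson from ψ = 0.5:
  ψ = 0.5000: g = -0.30399, g' = -1.2415 → ψ = 0.2551
  ψ = 0.2551: g = -0.00176, g' = -1.3251 → ψ = 0.2538
Converged at ψ = 0.2538.
Compositions from xᵢ = zᵢ/(1+ψ(Kᵢ−1)), yᵢ = Kᵢxᵢ:
  n-butane: x = 0.2265, y = 0.7817
  ethyl acetate: x = 0.4840, y = 0.1447
  benzene: x = 0.2895, y = 0.0735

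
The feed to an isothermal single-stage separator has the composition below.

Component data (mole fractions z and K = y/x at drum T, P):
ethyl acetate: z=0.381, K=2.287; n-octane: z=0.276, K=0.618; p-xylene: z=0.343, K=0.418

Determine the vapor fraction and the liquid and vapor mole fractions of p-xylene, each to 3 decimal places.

Newton iteration, ψ⁰ = 0.5:
  ψ = 0.500: g = -0.1135, g' = -0.526 → ψ = 0.284
  ψ = 0.284: g = 0.0015, g' = -0.556 → ψ = 0.287
Converged at ψ = 0.287.
Compositions from xᵢ = zᵢ/(1+ψ(Kᵢ−1)), yᵢ = Kᵢxᵢ:
  ethyl acetate: x = 0.278, y = 0.636
  n-octane: x = 0.310, y = 0.192
  p-xylene: x = 0.412, y = 0.172

ψ = 0.287, x_p-xylene = 0.412, y_p-xylene = 0.172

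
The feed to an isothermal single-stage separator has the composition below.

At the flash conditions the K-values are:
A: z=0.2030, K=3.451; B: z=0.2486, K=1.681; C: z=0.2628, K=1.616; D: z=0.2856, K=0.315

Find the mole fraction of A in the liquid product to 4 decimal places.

x_A = 0.0718

Rachford–Rice: g(ψ) = Σ zᵢ(Kᵢ−1)/(1+ψ(Kᵢ−1)) = 0.
g(0) = ΣzᵢKᵢ − 1 = 0.6331 and g(1) = 1 − Σzᵢ/Kᵢ = -0.2760, so a root lies in (0, 1).
Newton–Raphson from ψ = 0.5:
  ψ = 0.5000: g = 0.17608, g' = -0.6787 → ψ = 0.7595
  ψ = 0.7595: g = -0.01201, g' = -0.8275 → ψ = 0.7449
  ψ = 0.7449: g = -0.00014, g' = -0.8091 → ψ = 0.7448
Converged at ψ = 0.7448.
Compositions from xᵢ = zᵢ/(1+ψ(Kᵢ−1)), yᵢ = Kᵢxᵢ:
  A: x = 0.0718, y = 0.2479
  B: x = 0.1649, y = 0.2773
  C: x = 0.1802, y = 0.2911
  D: x = 0.5831, y = 0.1837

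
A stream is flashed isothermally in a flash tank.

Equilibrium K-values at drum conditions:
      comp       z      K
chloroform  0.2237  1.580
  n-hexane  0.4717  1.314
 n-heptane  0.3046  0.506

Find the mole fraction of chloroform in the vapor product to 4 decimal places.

y_chloroform = 0.2588

Iterate (Newton) starting at V/F = 0.63:
  V/F = 0.6300: g = 0.00021, g' = -0.2295 → V/F = 0.6309
Converged at V/F = 0.6309.
Compositions from xᵢ = zᵢ/(1+V/F(Kᵢ−1)), yᵢ = Kᵢxᵢ:
  chloroform: x = 0.1638, y = 0.2588
  n-hexane: x = 0.3937, y = 0.5173
  n-heptane: x = 0.4425, y = 0.2239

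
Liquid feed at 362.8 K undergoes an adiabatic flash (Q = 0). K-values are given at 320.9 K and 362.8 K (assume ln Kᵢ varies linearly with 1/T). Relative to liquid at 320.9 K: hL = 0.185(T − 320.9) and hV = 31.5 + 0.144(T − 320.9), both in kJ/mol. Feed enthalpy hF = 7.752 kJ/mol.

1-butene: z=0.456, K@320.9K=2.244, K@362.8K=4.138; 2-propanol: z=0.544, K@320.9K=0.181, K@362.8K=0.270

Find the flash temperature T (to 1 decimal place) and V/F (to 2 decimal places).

Adiabatic flash: solve Rachford–Rice at each trial T, then check hF = ψ·hV(T) + (1−ψ)·hL(T).
  T = 320.9 K: K = (2.244, 0.181), RR gives ψ = 0.119, H_out = 3.764 kJ/mol
  T = 362.8 K: K = (4.138, 0.270), RR gives ψ = 0.451, H_out = 21.192 kJ/mol
  T = 341.9 K: K = (3.107, 0.224), RR gives ψ = 0.329, H_out = 13.977 kJ/mol
  T = 331.4 K: K = (2.654, 0.202), RR gives ψ = 0.243, H_out = 9.479 kJ/mol
  T = 326.1 K: K = (2.442, 0.191), RR gives ψ = 0.187, H_out = 6.799 kJ/mol
  T = 328.8 K: K = (2.549, 0.197), RR gives ψ = 0.216, H_out = 8.208 kJ/mol
  T = 327.5 K: K = (2.497, 0.194), RR gives ψ = 0.202, H_out = 7.542 kJ/mol
Linear interpolation between T = 327.5 (H_out = 7.542) and T = 328.8 (H_out = 8.208) on hF = 7.752 gives T ≈ 327.9 K, at which ψ = 0.21.

T = 327.9 K, V/F = 0.21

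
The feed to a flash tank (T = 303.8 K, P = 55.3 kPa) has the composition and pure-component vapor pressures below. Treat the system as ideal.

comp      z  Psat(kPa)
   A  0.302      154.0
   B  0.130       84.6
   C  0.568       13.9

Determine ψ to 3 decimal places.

ψ = 0.160

Raoult's law: Kᵢ = Pᵢˢᵃᵗ/P = Pᵢˢᵃᵗ/55.3.
  K_A = 154.0/55.3 = 2.78481, K_B = 84.6/55.3 = 1.52984, K_C = 13.9/55.3 = 0.25136
Newton–Raphson from ψ = 0.5:
  ψ = 0.500: g = -0.3403, g' = -1.105 → ψ = 0.192
  ψ = 0.192: g = -0.0325, g' = -0.998 → ψ = 0.159
  ψ = 0.159: g = 0.0004, g' = -1.025 → ψ = 0.160
Converged at ψ = 0.160.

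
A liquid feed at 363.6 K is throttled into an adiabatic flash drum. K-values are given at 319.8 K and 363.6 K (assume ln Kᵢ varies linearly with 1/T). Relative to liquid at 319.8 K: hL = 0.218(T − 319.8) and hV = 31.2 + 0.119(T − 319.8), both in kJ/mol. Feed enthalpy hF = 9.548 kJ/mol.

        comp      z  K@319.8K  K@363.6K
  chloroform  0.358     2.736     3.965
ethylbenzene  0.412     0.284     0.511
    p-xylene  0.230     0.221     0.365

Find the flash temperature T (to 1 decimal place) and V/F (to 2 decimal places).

T = 333.6 K, V/F = 0.22

Adiabatic flash: solve Rachford–Rice at each trial T, then check hF = ψ·hV(T) + (1−ψ)·hL(T).
  T = 319.8 K: K = (2.736, 0.284, 0.221), RR gives ψ = 0.115, H_out = 3.583 kJ/mol
  T = 363.6 K: K = (3.965, 0.511, 0.365), RR gives ψ = 0.441, H_out = 21.403 kJ/mol
  T = 341.7 K: K = (3.333, 0.388, 0.289), RR gives ψ = 0.277, H_out = 12.818 kJ/mol
  T = 330.8 K: K = (3.031, 0.334, 0.254), RR gives ψ = 0.199, H_out = 8.389 kJ/mol
  T = 336.2 K: K = (3.180, 0.360, 0.271), RR gives ψ = 0.238, H_out = 10.612 kJ/mol
  T = 333.5 K: K = (3.105, 0.347, 0.262), RR gives ψ = 0.219, H_out = 9.509 kJ/mol
  T = 334.9 K: K = (3.144, 0.354, 0.267), RR gives ψ = 0.229, H_out = 10.083 kJ/mol
Linear interpolation between T = 333.5 (H_out = 9.509) and T = 334.9 (H_out = 10.083) on hF = 9.548 gives T ≈ 333.6 K, at which ψ = 0.22.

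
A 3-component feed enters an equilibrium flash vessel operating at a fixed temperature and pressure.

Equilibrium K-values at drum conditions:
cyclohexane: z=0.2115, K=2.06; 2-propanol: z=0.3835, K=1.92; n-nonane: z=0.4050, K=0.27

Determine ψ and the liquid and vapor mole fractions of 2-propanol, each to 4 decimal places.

Rachford–Rice: g(ψ) = Σ zᵢ(Kᵢ−1)/(1+ψ(Kᵢ−1)) = 0.
Feasibility: ΣzᵢKᵢ = 1.2814, Σzᵢ/Kᵢ = 1.8024 — both > 1, two phases present.
Iterate (Newton) starting at ψ = 0.5:
  ψ = 0.5000: g = -0.07740, g' = -0.7890 → ψ = 0.4019
  ψ = 0.4019: g = -0.00361, g' = -0.7221 → ψ = 0.3969
Converged at ψ = 0.3969.
Compositions from xᵢ = zᵢ/(1+ψ(Kᵢ−1)), yᵢ = Kᵢxᵢ:
  cyclohexane: x = 0.1489, y = 0.3067
  2-propanol: x = 0.2809, y = 0.5394
  n-nonane: x = 0.5702, y = 0.1540

ψ = 0.3969, x_2-propanol = 0.2809, y_2-propanol = 0.5394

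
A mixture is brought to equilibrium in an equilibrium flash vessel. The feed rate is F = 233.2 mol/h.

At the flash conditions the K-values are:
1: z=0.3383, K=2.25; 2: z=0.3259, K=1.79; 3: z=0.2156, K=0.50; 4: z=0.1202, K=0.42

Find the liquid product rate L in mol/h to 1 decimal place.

Let β = V/F and solve Σ zᵢ(Kᵢ−1)/(1+β(Kᵢ−1)) = 0.
Feasibility: ΣzᵢKᵢ = 1.5028, Σzᵢ/Kᵢ = 1.0498 — both > 1, two phases present.
Newton iteration, β⁰ = 0.52:
  β = 0.5200: g = 0.19328, g' = -0.4777 → β = 0.9246
  β = 0.9246: g = -0.00589, g' = -0.5561 → β = 0.9140
Converged at β = 0.9140.
Then V = β·F = 0.9140·233.2 = 213.1 mol/h and L = F − V = 20.1 mol/h.

L = 20.1 mol/h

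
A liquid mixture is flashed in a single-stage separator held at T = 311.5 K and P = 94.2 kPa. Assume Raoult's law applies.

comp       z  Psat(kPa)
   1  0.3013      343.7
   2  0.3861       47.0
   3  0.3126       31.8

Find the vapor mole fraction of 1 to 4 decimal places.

Raoult's law: Kᵢ = Pᵢˢᵃᵗ/P = Pᵢˢᵃᵗ/94.2.
  K_1 = 343.7/94.2 = 3.648620, K_2 = 47.0/94.2 = 0.498938, K_3 = 31.8/94.2 = 0.337580
Material balance + equilibrium reduce to Σ zᵢ(Kᵢ−1)/(1+V/F(Kᵢ−1)) = 0.
Check two-phase: ΣzᵢKᵢ = 1.3975 > 1 and Σzᵢ/Kᵢ = 1.7824 > 1, so g(0) = 0.3975 > 0 and g(1) = -0.7824 < 0.
Newton–Raphson from V/F = 0.32:
  V/F = 0.3200: g = -0.06124, g' = -0.9776 → V/F = 0.2574
  V/F = 0.2574: g = 0.00282, g' = -1.0745 → V/F = 0.2600
Converged at V/F = 0.2600.
Compositions from xᵢ = zᵢ/(1+V/F(Kᵢ−1)), yᵢ = Kᵢxᵢ:
  1: x = 0.1784, y = 0.6510
  2: x = 0.4439, y = 0.2215
  3: x = 0.3776, y = 0.1275

y_1 = 0.6510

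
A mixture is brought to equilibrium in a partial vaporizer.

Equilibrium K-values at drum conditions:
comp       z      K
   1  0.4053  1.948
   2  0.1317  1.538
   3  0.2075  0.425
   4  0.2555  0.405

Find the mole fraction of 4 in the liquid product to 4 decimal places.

x_4 = 0.3261

Newton iteration, β⁰ = 0.32:
  β = 0.3200: g = 0.02125, g' = -0.4832 → β = 0.3640
  β = 0.3640: g = -0.00003, g' = -0.4851 → β = 0.3639
Converged at β = 0.3639.
Compositions from xᵢ = zᵢ/(1+β(Kᵢ−1)), yᵢ = Kᵢxᵢ:
  1: x = 0.3013, y = 0.5870
  2: x = 0.1101, y = 0.1694
  3: x = 0.2624, y = 0.1115
  4: x = 0.3261, y = 0.1321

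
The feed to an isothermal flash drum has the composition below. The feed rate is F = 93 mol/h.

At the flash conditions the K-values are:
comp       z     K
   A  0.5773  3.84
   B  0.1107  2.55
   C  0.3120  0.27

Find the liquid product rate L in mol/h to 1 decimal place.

L = 16.7 mol/h

Material balance + equilibrium reduce to Σ zᵢ(Kᵢ−1)/(1+ψ(Kᵢ−1)) = 0.
g(0) = ΣzᵢKᵢ − 1 = 1.5834 and g(1) = 1 − Σzᵢ/Kᵢ = -0.3493, so a root lies in (0, 1).
Iterate (Newton) starting at ψ = 0.66:
  ψ = 0.6600: g = 0.21569, g' = -1.2477 → ψ = 0.8329
  ψ = 0.8329: g = -0.01893, g' = -1.5438 → ψ = 0.8206
  ψ = 0.8206: g = -0.00024, g' = -1.5055 → ψ = 0.8204
Converged at ψ = 0.8204.
Then V = ψ·F = 0.8204·93 = 76.3 mol/h and L = F − V = 16.7 mol/h.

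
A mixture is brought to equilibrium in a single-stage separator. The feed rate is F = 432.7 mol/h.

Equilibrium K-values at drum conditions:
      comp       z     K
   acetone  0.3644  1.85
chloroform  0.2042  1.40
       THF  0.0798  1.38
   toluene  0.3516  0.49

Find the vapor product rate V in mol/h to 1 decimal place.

V = 306.7 mol/h

Material balance + equilibrium reduce to Σ zᵢ(Kᵢ−1)/(1+V/F(Kᵢ−1)) = 0.
Check two-phase: ΣzᵢKᵢ = 1.2424 > 1 and Σzᵢ/Kᵢ = 1.1182 > 1, so g(0) = 0.2424 > 0 and g(1) = -0.1182 < 0.
Newton–Raphson from V/F = 0.7:
  V/F = 0.7000: g = 0.00309, g' = -0.3518 → V/F = 0.7088
  V/F = 0.7088: g = -0.00001, g' = -0.3538 → V/F = 0.7087
Converged at V/F = 0.7087.
Then V = V/F·F = 0.7087·432.7 = 306.7 mol/h and L = F − V = 126.0 mol/h.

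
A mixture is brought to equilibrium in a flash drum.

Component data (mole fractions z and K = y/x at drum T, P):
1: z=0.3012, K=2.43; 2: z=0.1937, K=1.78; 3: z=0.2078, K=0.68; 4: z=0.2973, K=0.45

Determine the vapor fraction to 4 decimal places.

Material balance + equilibrium reduce to Σ zᵢ(Kᵢ−1)/(1+ψ(Kᵢ−1)) = 0.
g(0) = ΣzᵢKᵢ − 1 = 0.3518 and g(1) = 1 − Σzᵢ/Kᵢ = -0.1990, so a root lies in (0, 1).
Newton–Raphson from ψ = 0.46:
  ψ = 0.4600: g = 0.07413, g' = -0.4784 → ψ = 0.6150
  ψ = 0.6150: g = 0.00141, g' = -0.4665 → ψ = 0.6180
Converged at ψ = 0.6180.

ψ = 0.6180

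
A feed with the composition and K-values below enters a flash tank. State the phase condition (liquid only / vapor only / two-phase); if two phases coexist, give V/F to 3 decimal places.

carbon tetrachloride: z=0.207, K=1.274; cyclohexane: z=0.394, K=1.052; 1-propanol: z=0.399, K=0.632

ΣzᵢKᵢ = 0.930; Σzᵢ/Kᵢ = 1.168.
Since ΣzᵢKᵢ < 1 the mixture is below its bubble point — single liquid phase.

liquid only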